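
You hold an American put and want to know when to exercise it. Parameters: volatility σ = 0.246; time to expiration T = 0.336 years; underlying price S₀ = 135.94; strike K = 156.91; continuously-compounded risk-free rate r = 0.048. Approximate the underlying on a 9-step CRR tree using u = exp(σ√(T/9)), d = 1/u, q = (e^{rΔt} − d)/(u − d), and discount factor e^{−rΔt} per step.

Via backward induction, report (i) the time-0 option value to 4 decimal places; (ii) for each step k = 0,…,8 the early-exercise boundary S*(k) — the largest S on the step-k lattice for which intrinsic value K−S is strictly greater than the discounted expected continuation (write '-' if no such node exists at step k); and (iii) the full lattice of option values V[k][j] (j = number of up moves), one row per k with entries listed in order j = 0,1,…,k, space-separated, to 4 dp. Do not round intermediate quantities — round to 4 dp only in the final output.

Δt=0.03733  u=1.04868  d=0.95358  q=0.50698  discount=0.99821
step 9 (expiry): payoffs max(K−S,0) = 68.2837 59.4452 49.7251 39.0357 27.2803 14.3525 0.1355 0.0000 0.0000 0.0000
step 8: (k=8,j=0): S=92.9405, (K−S)⁺=63.9695, hold=63.6885 ⇒ V=63.9695 exercise | (k=8,j=1): S=102.2094, (K−S)⁺=54.7006, hold=54.4197 ⇒ V=54.7006 exercise | (k=8,j=2): S=112.4026, (K−S)⁺=44.5074, hold=44.2265 ⇒ V=44.5074 exercise | (k=8,j=3): S=123.6123, (K−S)⁺=33.2977, hold=33.0168 ⇒ V=33.2977 exercise | (k=8,j=4): S=135.9400, (K−S)⁺=20.9700, hold=20.6891 ⇒ V=20.9700 exercise | (k=8,j=5): S=149.4971, (K−S)⁺=7.4129, hold=7.1320 ⇒ V=7.4129 exercise | (k=8,j=6): S=164.4062, (K−S)⁺=0.0000, hold=0.0667 ⇒ V=0.0667 continue | (k=8,j=7): S=180.8023, (K−S)⁺=0.0000, hold=0.0000 ⇒ V=0.0000 continue | (k=8,j=8): S=198.8334, (K−S)⁺=0.0000, hold=0.0000 ⇒ V=0.0000 continue  boundary S*=149.4971
step 7: (k=7,j=0): S=97.4648, (K−S)⁺=59.4452, hold=59.1642 ⇒ V=59.4452 exercise | (k=7,j=1): S=107.1849, (K−S)⁺=49.7251, hold=49.4442 ⇒ V=49.7251 exercise | (k=7,j=2): S=117.8743, (K−S)⁺=39.0357, hold=38.7548 ⇒ V=39.0357 exercise | (k=7,j=3): S=129.6297, (K−S)⁺=27.2803, hold=26.9994 ⇒ V=27.2803 exercise | (k=7,j=4): S=142.5575, (K−S)⁺=14.3525, hold=14.0716 ⇒ V=14.3525 exercise | (k=7,j=5): S=156.7745, (K−S)⁺=0.1355, hold=3.6819 ⇒ V=3.6819 continue | (k=7,j=6): S=172.4095, (K−S)⁺=0.0000, hold=0.0328 ⇒ V=0.0328 continue | (k=7,j=7): S=189.6036, (K−S)⁺=0.0000, hold=0.0000 ⇒ V=0.0000 continue  boundary S*=142.5575
step 6: (k=6,j=0): S=102.2094, (K−S)⁺=54.7006, hold=54.4197 ⇒ V=54.7006 exercise | (k=6,j=1): S=112.4026, (K−S)⁺=44.5074, hold=44.2265 ⇒ V=44.5074 exercise | (k=6,j=2): S=123.6123, (K−S)⁺=33.2977, hold=33.0168 ⇒ V=33.2977 exercise | (k=6,j=3): S=135.9400, (K−S)⁺=20.9700, hold=20.6891 ⇒ V=20.9700 exercise | (k=6,j=4): S=149.4971, (K−S)⁺=7.4129, hold=8.9267 ⇒ V=8.9267 continue | (k=6,j=5): S=164.4062, (K−S)⁺=0.0000, hold=1.8286 ⇒ V=1.8286 continue | (k=6,j=6): S=180.8023, (K−S)⁺=0.0000, hold=0.0161 ⇒ V=0.0161 continue  boundary S*=135.9400
step 5: (k=5,j=0): S=107.1849, (K−S)⁺=49.7251, hold=49.4442 ⇒ V=49.7251 exercise | (k=5,j=1): S=117.8743, (K−S)⁺=39.0357, hold=38.7548 ⇒ V=39.0357 exercise | (k=5,j=2): S=129.6297, (K−S)⁺=27.2803, hold=26.9994 ⇒ V=27.2803 exercise | (k=5,j=3): S=142.5575, (K−S)⁺=14.3525, hold=14.8377 ⇒ V=14.8377 continue | (k=5,j=4): S=156.7745, (K−S)⁺=0.1355, hold=5.3186 ⇒ V=5.3186 continue | (k=5,j=5): S=172.4095, (K−S)⁺=0.0000, hold=0.9081 ⇒ V=0.9081 continue  boundary S*=129.6297
step 4: (k=4,j=0): S=112.4026, (K−S)⁺=44.5074, hold=44.2265 ⇒ V=44.5074 exercise | (k=4,j=1): S=123.6123, (K−S)⁺=33.2977, hold=33.0168 ⇒ V=33.2977 exercise | (k=4,j=2): S=135.9400, (K−S)⁺=20.9700, hold=20.9346 ⇒ V=20.9700 exercise | (k=4,j=3): S=149.4971, (K−S)⁺=7.4129, hold=9.9938 ⇒ V=9.9938 continue | (k=4,j=4): S=164.4062, (K−S)⁺=0.0000, hold=3.0770 ⇒ V=3.0770 continue  boundary S*=135.9400
step 3: (k=3,j=0): S=117.8743, (K−S)⁺=39.0357, hold=38.7548 ⇒ V=39.0357 exercise | (k=3,j=1): S=129.6297, (K−S)⁺=27.2803, hold=26.9994 ⇒ V=27.2803 exercise | (k=3,j=2): S=142.5575, (K−S)⁺=14.3525, hold=15.3777 ⇒ V=15.3777 continue | (k=3,j=3): S=156.7745, (K−S)⁺=0.1355, hold=6.4755 ⇒ V=6.4755 continue  boundary S*=129.6297
step 2: (k=2,j=0): S=123.6123, (K−S)⁺=33.2977, hold=33.0168 ⇒ V=33.2977 exercise | (k=2,j=1): S=135.9400, (K−S)⁺=20.9700, hold=21.2079 ⇒ V=21.2079 continue | (k=2,j=2): S=149.4971, (K−S)⁺=7.4129, hold=10.8450 ⇒ V=10.8450 continue  boundary S*=123.6123
step 1: (k=1,j=0): S=129.6297, (K−S)⁺=27.2803, hold=27.1198 ⇒ V=27.2803 exercise | (k=1,j=1): S=142.5575, (K−S)⁺=14.3525, hold=15.9256 ⇒ V=15.9256 continue  boundary S*=129.6297
step 0: (k=0,j=0): S=135.9400, (K−S)⁺=20.9700, hold=21.4851 ⇒ V=21.4851 continue  boundary S*=-

price = 21.4851
boundary = - 129.6297 123.6123 129.6297 135.9400 129.6297 135.9400 142.5575 149.4971
tree:
21.4851
27.2803 15.9256
33.2977 21.2079 10.8450
39.0357 27.2803 15.3777 6.4755
44.5074 33.2977 20.9700 9.9938 3.0770
49.7251 39.0357 27.2803 14.8377 5.3186 0.9081
54.7006 44.5074 33.2977 20.9700 8.9267 1.8286 0.0161
59.4452 49.7251 39.0357 27.2803 14.3525 3.6819 0.0328 0.0000
63.9695 54.7006 44.5074 33.2977 20.9700 7.4129 0.0667 0.0000 0.0000
68.2837 59.4452 49.7251 39.0357 27.2803 14.3525 0.1355 0.0000 0.0000 0.0000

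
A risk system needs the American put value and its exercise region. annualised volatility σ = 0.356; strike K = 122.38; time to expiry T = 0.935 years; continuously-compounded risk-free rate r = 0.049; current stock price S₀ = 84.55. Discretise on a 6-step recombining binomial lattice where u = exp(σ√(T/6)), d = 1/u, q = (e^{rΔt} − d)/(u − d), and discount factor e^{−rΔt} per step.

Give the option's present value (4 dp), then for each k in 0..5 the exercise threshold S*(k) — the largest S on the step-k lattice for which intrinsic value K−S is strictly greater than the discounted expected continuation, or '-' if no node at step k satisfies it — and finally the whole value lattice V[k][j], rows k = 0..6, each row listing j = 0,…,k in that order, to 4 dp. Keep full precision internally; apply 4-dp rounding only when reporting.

price = 38.1928
boundary = - 73.4650 84.5500 73.4650 84.5500 97.3076
tree:
38.1928
48.9150 27.7215
58.5466 37.8300 17.7205
66.9156 48.9150 26.4880 8.9477
74.1872 58.5466 37.8300 15.1948 2.6395
80.5056 66.9156 48.9150 25.0724 5.2368 0.0000
85.9956 74.1872 58.5466 37.8300 10.3899 0.0000 0.0000

Δt=0.15583, u=1.15089, d=0.86889, q=0.49211, disc=e^(-rΔt)=0.99239
k=6 terminal: V=max(K-S,0) → 85.9956 74.1872 58.5466 37.8300 10.3899 0.0000 0.0000
k=5: j=0 S=41.8744 intr=80.5056 cont=79.5747 V=80.5056[EX]; j=1 S=55.4644 intr=66.9156 cont=65.9846 V=66.9156[EX]; j=2 S=73.4650 intr=48.9150 cont=47.9841 V=48.9150[EX]; j=3 S=97.3076 intr=25.0724 cont=24.1415 V=25.0724[EX]; j=4 S=128.8880 intr=0.0000 cont=5.2368 V=5.2368[hold]; j=5 S=170.7177 intr=0.0000 cont=0.0000 V=0.0000[hold]  S*(5)=97.3076
k=4: j=0 S=48.1928 intr=74.1872 cont=73.2563 V=74.1872[EX]; j=1 S=63.8334 intr=58.5466 cont=57.6157 V=58.5466[EX]; j=2 S=84.5500 intr=37.8300 cont=36.8991 V=37.8300[EX]; j=3 S=111.9901 intr=10.3899 cont=15.1948 V=15.1948[hold]; j=4 S=148.3356 intr=0.0000 cont=2.6395 V=2.6395[hold]  S*(4)=84.5500
k=3: j=0 S=55.4644 intr=66.9156 cont=65.9846 V=66.9156[EX]; j=1 S=73.4650 intr=48.9150 cont=47.9841 V=48.9150[EX]; j=2 S=97.3076 intr=25.0724 cont=26.4880 V=26.4880[hold]; j=3 S=128.8880 intr=0.0000 cont=8.9477 V=8.9477[hold]  S*(3)=73.4650
k=2: j=0 S=63.8334 intr=58.5466 cont=57.6157 V=58.5466[EX]; j=1 S=84.5500 intr=37.8300 cont=37.5904 V=37.8300[EX]; j=2 S=111.9901 intr=10.3899 cont=17.7205 V=17.7205[hold]  S*(2)=84.5500
k=1: j=0 S=73.4650 intr=48.9150 cont=47.9841 V=48.9150[EX]; j=1 S=97.3076 intr=25.0724 cont=27.7215 V=27.7215[hold]  S*(1)=73.4650
k=0: j=0 S=84.5500 intr=37.8300 cont=38.1928 V=38.1928[hold]  S*(0)=-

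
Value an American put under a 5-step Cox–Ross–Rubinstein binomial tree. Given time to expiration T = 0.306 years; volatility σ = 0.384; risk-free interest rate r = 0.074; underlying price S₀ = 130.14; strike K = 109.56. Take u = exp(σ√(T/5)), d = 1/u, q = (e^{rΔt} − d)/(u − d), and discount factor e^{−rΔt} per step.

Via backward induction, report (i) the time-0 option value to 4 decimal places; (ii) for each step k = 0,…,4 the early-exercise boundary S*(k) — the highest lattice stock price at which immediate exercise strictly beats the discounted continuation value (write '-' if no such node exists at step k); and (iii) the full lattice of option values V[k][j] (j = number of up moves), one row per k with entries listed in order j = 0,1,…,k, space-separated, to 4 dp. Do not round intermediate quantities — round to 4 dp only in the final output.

Δt=0.06120  u=1.09965  d=0.90938  q=0.50012  discount=0.99548
step 5 (expiry): payoffs max(K−S,0) = 28.6264 11.6918 0.0000 0.0000 0.0000 0.0000
step 4: (k=4,j=0): S=88.9990, (K−S)⁺=20.5610, hold=20.0659 ⇒ V=20.5610 exercise | (k=4,j=1): S=107.6212, (K−S)⁺=1.9388, hold=5.8180 ⇒ V=5.8180 continue | (k=4,j=2): S=130.1400, (K−S)⁺=0.0000, hold=0.0000 ⇒ V=0.0000 continue | (k=4,j=3): S=157.3706, (K−S)⁺=0.0000, hold=0.0000 ⇒ V=0.0000 continue | (k=4,j=4): S=190.2989, (K−S)⁺=0.0000, hold=0.0000 ⇒ V=0.0000 continue  boundary S*=88.9990
step 3: (k=3,j=0): S=97.8682, (K−S)⁺=11.6918, hold=13.1281 ⇒ V=13.1281 continue | (k=3,j=1): S=118.3462, (K−S)⁺=0.0000, hold=2.8952 ⇒ V=2.8952 continue | (k=3,j=2): S=143.1091, (K−S)⁺=0.0000, hold=0.0000 ⇒ V=0.0000 continue | (k=3,j=3): S=173.0533, (K−S)⁺=0.0000, hold=0.0000 ⇒ V=0.0000 continue  boundary S*=-
step 2: (k=2,j=0): S=107.6212, (K−S)⁺=1.9388, hold=7.9742 ⇒ V=7.9742 continue | (k=2,j=1): S=130.1400, (K−S)⁺=0.0000, hold=1.4407 ⇒ V=1.4407 continue | (k=2,j=2): S=157.3706, (K−S)⁺=0.0000, hold=0.0000 ⇒ V=0.0000 continue  boundary S*=-
step 1: (k=1,j=0): S=118.3462, (K−S)⁺=0.0000, hold=4.6854 ⇒ V=4.6854 continue | (k=1,j=1): S=143.1091, (K−S)⁺=0.0000, hold=0.7169 ⇒ V=0.7169 continue  boundary S*=-
step 0: (k=0,j=0): S=130.1400, (K−S)⁺=0.0000, hold=2.6884 ⇒ V=2.6884 continue  boundary S*=-

price = 2.6884
boundary = - - - - 88.9990
tree:
2.6884
4.6854 0.7169
7.9742 1.4407 0.0000
13.1281 2.8952 0.0000 0.0000
20.5610 5.8180 0.0000 0.0000 0.0000
28.6264 11.6918 0.0000 0.0000 0.0000 0.0000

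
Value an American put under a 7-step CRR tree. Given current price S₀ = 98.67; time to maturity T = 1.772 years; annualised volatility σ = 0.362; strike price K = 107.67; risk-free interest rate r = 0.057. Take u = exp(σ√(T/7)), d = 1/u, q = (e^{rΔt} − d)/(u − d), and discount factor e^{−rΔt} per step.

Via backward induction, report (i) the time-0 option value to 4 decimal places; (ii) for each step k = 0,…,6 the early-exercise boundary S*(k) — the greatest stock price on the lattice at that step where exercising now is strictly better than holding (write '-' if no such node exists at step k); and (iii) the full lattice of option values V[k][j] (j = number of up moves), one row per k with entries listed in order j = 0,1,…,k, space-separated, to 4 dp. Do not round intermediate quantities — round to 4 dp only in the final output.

params: Δt=0.25314 u=1.19978 d=0.83349 q=0.49427 e^(-rΔt)=0.98567
t_7 payoffs: 80.0969 67.9796 50.5372 25.4296 0.0000 0.0000 0.0000 0.0000
t_6: node(6,0) S=33.0816 payoff=74.5884 vs cont=73.0460 → 74.5884 [stop]  node(6,1) S=47.6196 payoff=60.0504 vs cont=58.5080 → 60.0504 [stop]  node(6,2) S=68.5465 payoff=39.1235 vs cont=37.5810 → 39.1235 [stop]  node(6,3) S=98.6700 payoff=9.0000 vs cont=12.6763 → 12.6763 [wait]  node(6,4) S=142.0316 payoff=0.0000 vs cont=0.0000 → 0.0000 [wait]  node(6,5) S=204.4488 payoff=0.0000 vs cont=0.0000 → 0.0000 [wait]  node(6,6) S=294.2960 payoff=0.0000 vs cont=0.0000 → 0.0000 [wait]  ⇒ S*(6)=68.5465
t_5: node(5,0) S=39.6904 payoff=67.9796 vs cont=66.4371 → 67.9796 [stop]  node(5,1) S=57.1328 payoff=50.5372 vs cont=48.9948 → 50.5372 [stop]  node(5,2) S=82.2404 payoff=25.4296 vs cont=25.6782 → 25.6782 [wait]  node(5,3) S=118.3818 payoff=0.0000 vs cont=6.3189 → 6.3189 [wait]  node(5,4) S=170.4059 payoff=0.0000 vs cont=0.0000 → 0.0000 [wait]  node(5,5) S=245.2926 payoff=0.0000 vs cont=0.0000 → 0.0000 [wait]  ⇒ S*(5)=57.1328
t_4: node(4,0) S=47.6196 payoff=60.0504 vs cont=58.5080 → 60.0504 [stop]  node(4,1) S=68.5465 payoff=39.1235 vs cont=37.7022 → 39.1235 [stop]  node(4,2) S=98.6700 payoff=9.0000 vs cont=15.8787 → 15.8787 [wait]  node(4,3) S=142.0316 payoff=0.0000 vs cont=3.1499 → 3.1499 [wait]  node(4,4) S=204.4488 payoff=0.0000 vs cont=0.0000 → 0.0000 [wait]  ⇒ S*(4)=68.5465
t_3: node(3,0) S=57.1328 payoff=50.5372 vs cont=48.9948 → 50.5372 [stop]  node(3,1) S=82.2404 payoff=25.4296 vs cont=27.2384 → 27.2384 [wait]  node(3,2) S=118.3818 payoff=0.0000 vs cont=9.4499 → 9.4499 [wait]  node(3,3) S=170.4059 payoff=0.0000 vs cont=1.5702 → 1.5702 [wait]  ⇒ S*(3)=57.1328
t_2: node(2,0) S=68.5465 payoff=39.1235 vs cont=38.4623 → 39.1235 [stop]  node(2,1) S=98.6700 payoff=9.0000 vs cont=18.1818 → 18.1818 [wait]  node(2,2) S=142.0316 payoff=0.0000 vs cont=5.4756 → 5.4756 [wait]  ⇒ S*(2)=68.5465
t_1: node(1,0) S=82.2404 payoff=25.4296 vs cont=28.3604 → 28.3604 [wait]  node(1,1) S=118.3818 payoff=0.0000 vs cont=11.7310 → 11.7310 [wait]  ⇒ S*(1)=-
t_0: node(0,0) S=98.6700 payoff=9.0000 vs cont=19.8525 → 19.8525 [wait]  ⇒ S*(0)=-

price = 19.8525
boundary = - - 68.5465 57.1328 68.5465 57.1328 68.5465
tree:
19.8525
28.3604 11.7310
39.1235 18.1818 5.4756
50.5372 27.2384 9.4499 1.5702
60.0504 39.1235 15.8787 3.1499 0.0000
67.9796 50.5372 25.6782 6.3189 0.0000 0.0000
74.5884 60.0504 39.1235 12.6763 0.0000 0.0000 0.0000
80.0969 67.9796 50.5372 25.4296 0.0000 0.0000 0.0000 0.0000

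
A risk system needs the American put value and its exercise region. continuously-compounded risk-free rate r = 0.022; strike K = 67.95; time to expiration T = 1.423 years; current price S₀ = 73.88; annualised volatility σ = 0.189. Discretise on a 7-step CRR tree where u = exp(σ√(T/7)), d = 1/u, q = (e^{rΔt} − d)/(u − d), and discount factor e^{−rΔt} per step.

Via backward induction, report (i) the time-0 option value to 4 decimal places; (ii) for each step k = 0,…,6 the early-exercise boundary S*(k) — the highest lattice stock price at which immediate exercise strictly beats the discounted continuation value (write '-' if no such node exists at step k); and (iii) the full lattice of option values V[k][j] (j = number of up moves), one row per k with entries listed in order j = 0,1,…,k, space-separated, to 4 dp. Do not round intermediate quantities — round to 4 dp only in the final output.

price = 3.0398
boundary = - - - - 52.5404 57.2139 62.3032
tree:
3.0398
4.8231 1.3187
7.4168 2.3233 0.3455
10.9638 4.0056 0.6948 0.0062
15.4096 6.7029 1.3970 0.0126 0.0000
19.7013 10.7361 2.8088 0.0255 0.0000 0.0000
23.6425 15.4096 5.6468 0.0517 0.0000 0.0000 0.0000
27.2618 19.7013 10.7361 0.1049 0.0000 0.0000 0.0000 0.0000

Δt=0.20329  u=1.08895  d=0.91831  q=0.50498  discount=0.99554
step 7 (expiry): payoffs max(K−S,0) = 27.2618 19.7013 10.7361 0.1049 0.0000 0.0000 0.0000 0.0000
step 6: (k=6,j=0): S=44.3075, (K−S)⁺=23.6425, hold=23.3393 ⇒ V=23.6425 exercise | (k=6,j=1): S=52.5404, (K−S)⁺=15.4096, hold=15.1064 ⇒ V=15.4096 exercise | (k=6,j=2): S=62.3032, (K−S)⁺=5.6468, hold=5.3436 ⇒ V=5.6468 exercise | (k=6,j=3): S=73.8800, (K−S)⁺=0.0000, hold=0.0517 ⇒ V=0.0517 continue | (k=6,j=4): S=87.6080, (K−S)⁺=0.0000, hold=0.0000 ⇒ V=0.0000 continue | (k=6,j=5): S=103.8868, (K−S)⁺=0.0000, hold=0.0000 ⇒ V=0.0000 continue | (k=6,j=6): S=123.1904, (K−S)⁺=0.0000, hold=0.0000 ⇒ V=0.0000 continue  boundary S*=62.3032
step 5: (k=5,j=0): S=48.2487, (K−S)⁺=19.7013, hold=19.3981 ⇒ V=19.7013 exercise | (k=5,j=1): S=57.2139, (K−S)⁺=10.7361, hold=10.4328 ⇒ V=10.7361 exercise | (k=5,j=2): S=67.8451, (K−S)⁺=0.1049, hold=2.8088 ⇒ V=2.8088 continue | (k=5,j=3): S=80.4517, (K−S)⁺=0.0000, hold=0.0255 ⇒ V=0.0255 continue | (k=5,j=4): S=95.4008, (K−S)⁺=0.0000, hold=0.0000 ⇒ V=0.0000 continue | (k=5,j=5): S=113.1276, (K−S)⁺=0.0000, hold=0.0000 ⇒ V=0.0000 continue  boundary S*=57.2139
step 4: (k=4,j=0): S=52.5404, (K−S)⁺=15.4096, hold=15.1064 ⇒ V=15.4096 exercise | (k=4,j=1): S=62.3032, (K−S)⁺=5.6468, hold=6.7029 ⇒ V=6.7029 continue | (k=4,j=2): S=73.8800, (K−S)⁺=0.0000, hold=1.3970 ⇒ V=1.3970 continue | (k=4,j=3): S=87.6080, (K−S)⁺=0.0000, hold=0.0126 ⇒ V=0.0126 continue | (k=4,j=4): S=103.8868, (K−S)⁺=0.0000, hold=0.0000 ⇒ V=0.0000 continue  boundary S*=52.5404
step 3: (k=3,j=0): S=57.2139, (K−S)⁺=10.7361, hold=10.9638 ⇒ V=10.9638 continue | (k=3,j=1): S=67.8451, (K−S)⁺=0.1049, hold=4.0056 ⇒ V=4.0056 continue | (k=3,j=2): S=80.4517, (K−S)⁺=0.0000, hold=0.6948 ⇒ V=0.6948 continue | (k=3,j=3): S=95.4008, (K−S)⁺=0.0000, hold=0.0062 ⇒ V=0.0062 continue  boundary S*=-
step 2: (k=2,j=0): S=62.3032, (K−S)⁺=5.6468, hold=7.4168 ⇒ V=7.4168 continue | (k=2,j=1): S=73.8800, (K−S)⁺=0.0000, hold=2.3233 ⇒ V=2.3233 continue | (k=2,j=2): S=87.6080, (K−S)⁺=0.0000, hold=0.3455 ⇒ V=0.3455 continue  boundary S*=-
step 1: (k=1,j=0): S=67.8451, (K−S)⁺=0.1049, hold=4.8231 ⇒ V=4.8231 continue | (k=1,j=1): S=80.4517, (K−S)⁺=0.0000, hold=1.3187 ⇒ V=1.3187 continue  boundary S*=-
step 0: (k=0,j=0): S=73.8800, (K−S)⁺=0.0000, hold=3.0398 ⇒ V=3.0398 continue  boundary S*=-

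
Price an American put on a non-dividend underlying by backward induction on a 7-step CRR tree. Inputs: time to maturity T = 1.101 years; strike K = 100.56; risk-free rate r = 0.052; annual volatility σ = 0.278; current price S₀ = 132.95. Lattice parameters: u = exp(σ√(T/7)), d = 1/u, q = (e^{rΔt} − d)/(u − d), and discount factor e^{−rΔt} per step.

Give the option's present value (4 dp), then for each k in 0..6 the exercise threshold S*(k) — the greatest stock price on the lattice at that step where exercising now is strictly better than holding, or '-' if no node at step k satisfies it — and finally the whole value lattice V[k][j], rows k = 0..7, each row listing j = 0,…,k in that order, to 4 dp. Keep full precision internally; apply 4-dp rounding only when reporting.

Δt=0.15729, u=1.11656, d=0.89561, q=0.50963, disc=e^(-rΔt)=0.99185
k=7 terminal: V=max(K-S,0) → 39.1112 23.9514 5.0515 0.0000 0.0000 0.0000 0.0000 0.0000
k=6: j=0 S=68.6113 intr=31.9487 cont=31.1296 V=31.9487[EX]; j=1 S=85.5381 intr=15.0219 cont=14.2028 V=15.0219[EX]; j=2 S=106.6410 intr=0.0000 cont=2.4569 V=2.4569[hold]; j=3 S=132.9500 intr=0.0000 cont=0.0000 V=0.0000[hold]; j=4 S=165.7497 intr=0.0000 cont=0.0000 V=0.0000[hold]; j=5 S=206.6412 intr=0.0000 cont=0.0000 V=0.0000[hold]; j=6 S=257.6210 intr=0.0000 cont=0.0000 V=0.0000[hold]  S*(6)=85.5381
k=5: j=0 S=76.6086 intr=23.9514 cont=23.1323 V=23.9514[EX]; j=1 S=95.5085 intr=5.0515 cont=8.5482 V=8.5482[hold]; j=2 S=119.0710 intr=0.0000 cont=1.1950 V=1.1950[hold]; j=3 S=148.4467 intr=0.0000 cont=0.0000 V=0.0000[hold]; j=4 S=185.0695 intr=0.0000 cont=0.0000 V=0.0000[hold]; j=5 S=230.7274 intr=0.0000 cont=0.0000 V=0.0000[hold]  S*(5)=76.6086
k=4: j=0 S=85.5381 intr=15.0219 cont=15.9703 V=15.9703[hold]; j=1 S=106.6410 intr=0.0000 cont=4.7616 V=4.7616[hold]; j=2 S=132.9500 intr=0.0000 cont=0.5812 V=0.5812[hold]; j=3 S=165.7497 intr=0.0000 cont=0.0000 V=0.0000[hold]; j=4 S=206.6412 intr=0.0000 cont=0.0000 V=0.0000[hold]  S*(4)=-
k=3: j=0 S=95.5085 intr=5.0515 cont=10.1744 V=10.1744[hold]; j=1 S=119.0710 intr=0.0000 cont=2.6097 V=2.6097[hold]; j=2 S=148.4467 intr=0.0000 cont=0.2827 V=0.2827[hold]; j=3 S=185.0695 intr=0.0000 cont=0.0000 V=0.0000[hold]  S*(3)=-
k=2: j=0 S=106.6410 intr=0.0000 cont=6.2677 V=6.2677[hold]; j=1 S=132.9500 intr=0.0000 cont=1.4122 V=1.4122[hold]; j=2 S=165.7497 intr=0.0000 cont=0.1375 V=0.1375[hold]  S*(2)=-
k=1: j=0 S=119.0710 intr=0.0000 cont=3.7623 V=3.7623[hold]; j=1 S=148.4467 intr=0.0000 cont=0.7563 V=0.7563[hold]  S*(1)=-
k=0: j=0 S=132.9500 intr=0.0000 cont=2.2122 V=2.2122[hold]  S*(0)=-

price = 2.2122
boundary = - - - - - 76.6086 85.5381
tree:
2.2122
3.7623 0.7563
6.2677 1.4122 0.1375
10.1744 2.6097 0.2827 0.0000
15.9703 4.7616 0.5812 0.0000 0.0000
23.9514 8.5482 1.1950 0.0000 0.0000 0.0000
31.9487 15.0219 2.4569 0.0000 0.0000 0.0000 0.0000
39.1112 23.9514 5.0515 0.0000 0.0000 0.0000 0.0000 0.0000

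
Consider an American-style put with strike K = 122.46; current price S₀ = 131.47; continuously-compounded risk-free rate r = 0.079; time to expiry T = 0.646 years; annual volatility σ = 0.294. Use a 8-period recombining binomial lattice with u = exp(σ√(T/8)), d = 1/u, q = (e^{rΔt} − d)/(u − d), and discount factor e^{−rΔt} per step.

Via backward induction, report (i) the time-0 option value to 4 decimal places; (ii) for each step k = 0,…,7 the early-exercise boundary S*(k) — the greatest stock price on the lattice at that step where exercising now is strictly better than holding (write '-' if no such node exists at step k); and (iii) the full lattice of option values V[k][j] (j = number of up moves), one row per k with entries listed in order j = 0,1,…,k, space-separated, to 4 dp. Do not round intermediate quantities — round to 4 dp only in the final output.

Δt=0.08075  u=1.08713  d=0.91985  q=0.51738  discount=0.99364
step 8 (expiry): payoffs max(K−S,0) = 55.0751 42.8204 28.3372 11.2201 0.0000 0.0000 0.0000 0.0000 0.0000
step 7: (k=7,j=0): S=73.2564, (K−S)⁺=49.2036, hold=48.4248 ⇒ V=49.2036 exercise | (k=7,j=1): S=86.5788, (K−S)⁺=35.8812, hold=35.1024 ⇒ V=35.8812 exercise | (k=7,j=2): S=102.3241, (K−S)⁺=20.1359, hold=19.3572 ⇒ V=20.1359 exercise | (k=7,j=3): S=120.9327, (K−S)⁺=1.5273, hold=5.3806 ⇒ V=5.3806 continue | (k=7,j=4): S=142.9255, (K−S)⁺=0.0000, hold=0.0000 ⇒ V=0.0000 continue | (k=7,j=5): S=168.9179, (K−S)⁺=0.0000, hold=0.0000 ⇒ V=0.0000 continue | (k=7,j=6): S=199.6372, (K−S)⁺=0.0000, hold=0.0000 ⇒ V=0.0000 continue | (k=7,j=7): S=235.9432, (K−S)⁺=0.0000, hold=0.0000 ⇒ V=0.0000 continue  boundary S*=102.3241
step 6: (k=6,j=0): S=79.6396, (K−S)⁺=42.8204, hold=42.0417 ⇒ V=42.8204 exercise | (k=6,j=1): S=94.1228, (K−S)⁺=28.3372, hold=27.5585 ⇒ V=28.3372 exercise | (k=6,j=2): S=111.2399, (K−S)⁺=11.2201, hold=12.4223 ⇒ V=12.4223 continue | (k=6,j=3): S=131.4700, (K−S)⁺=0.0000, hold=2.5802 ⇒ V=2.5802 continue | (k=6,j=4): S=155.3791, (K−S)⁺=0.0000, hold=0.0000 ⇒ V=0.0000 continue | (k=6,j=5): S=183.6363, (K−S)⁺=0.0000, hold=0.0000 ⇒ V=0.0000 continue | (k=6,j=6): S=217.0324, (K−S)⁺=0.0000, hold=0.0000 ⇒ V=0.0000 continue  boundary S*=94.1228
step 5: (k=5,j=0): S=86.5788, (K−S)⁺=35.8812, hold=35.1024 ⇒ V=35.8812 exercise | (k=5,j=1): S=102.3241, (K−S)⁺=20.1359, hold=19.9753 ⇒ V=20.1359 exercise | (k=5,j=2): S=120.9327, (K−S)⁺=1.5273, hold=7.2836 ⇒ V=7.2836 continue | (k=5,j=3): S=142.9255, (K−S)⁺=0.0000, hold=1.2374 ⇒ V=1.2374 continue | (k=5,j=4): S=168.9179, (K−S)⁺=0.0000, hold=0.0000 ⇒ V=0.0000 continue | (k=5,j=5): S=199.6372, (K−S)⁺=0.0000, hold=0.0000 ⇒ V=0.0000 continue  boundary S*=102.3241
step 4: (k=4,j=0): S=94.1228, (K−S)⁺=28.3372, hold=27.5585 ⇒ V=28.3372 exercise | (k=4,j=1): S=111.2399, (K−S)⁺=11.2201, hold=13.4006 ⇒ V=13.4006 continue | (k=4,j=2): S=131.4700, (K−S)⁺=0.0000, hold=4.1289 ⇒ V=4.1289 continue | (k=4,j=3): S=155.3791, (K−S)⁺=0.0000, hold=0.5934 ⇒ V=0.5934 continue | (k=4,j=4): S=183.6363, (K−S)⁺=0.0000, hold=0.0000 ⇒ V=0.0000 continue  boundary S*=94.1228
step 3: (k=3,j=0): S=102.3241, (K−S)⁺=20.1359, hold=20.4782 ⇒ V=20.4782 continue | (k=3,j=1): S=120.9327, (K−S)⁺=1.5273, hold=8.5489 ⇒ V=8.5489 continue | (k=3,j=2): S=142.9255, (K−S)⁺=0.0000, hold=2.2851 ⇒ V=2.2851 continue | (k=3,j=3): S=168.9179, (K−S)⁺=0.0000, hold=0.2846 ⇒ V=0.2846 continue  boundary S*=-
step 2: (k=2,j=0): S=111.2399, (K−S)⁺=11.2201, hold=14.2152 ⇒ V=14.2152 continue | (k=2,j=1): S=131.4700, (K−S)⁺=0.0000, hold=5.2744 ⇒ V=5.2744 continue | (k=2,j=2): S=155.3791, (K−S)⁺=0.0000, hold=1.2421 ⇒ V=1.2421 continue  boundary S*=-
step 1: (k=1,j=0): S=120.9327, (K−S)⁺=1.5273, hold=9.5284 ⇒ V=9.5284 continue | (k=1,j=1): S=142.9255, (K−S)⁺=0.0000, hold=3.1679 ⇒ V=3.1679 continue  boundary S*=-
step 0: (k=0,j=0): S=131.4700, (K−S)⁺=0.0000, hold=6.1979 ⇒ V=6.1979 continue  boundary S*=-

price = 6.1979
boundary = - - - - 94.1228 102.3241 94.1228 102.3241
tree:
6.1979
9.5284 3.1679
14.2152 5.2744 1.2421
20.4782 8.5489 2.2851 0.2846
28.3372 13.4006 4.1289 0.5934 0.0000
35.8812 20.1359 7.2836 1.2374 0.0000 0.0000
42.8204 28.3372 12.4223 2.5802 0.0000 0.0000 0.0000
49.2036 35.8812 20.1359 5.3806 0.0000 0.0000 0.0000 0.0000
55.0751 42.8204 28.3372 11.2201 0.0000 0.0000 0.0000 0.0000 0.0000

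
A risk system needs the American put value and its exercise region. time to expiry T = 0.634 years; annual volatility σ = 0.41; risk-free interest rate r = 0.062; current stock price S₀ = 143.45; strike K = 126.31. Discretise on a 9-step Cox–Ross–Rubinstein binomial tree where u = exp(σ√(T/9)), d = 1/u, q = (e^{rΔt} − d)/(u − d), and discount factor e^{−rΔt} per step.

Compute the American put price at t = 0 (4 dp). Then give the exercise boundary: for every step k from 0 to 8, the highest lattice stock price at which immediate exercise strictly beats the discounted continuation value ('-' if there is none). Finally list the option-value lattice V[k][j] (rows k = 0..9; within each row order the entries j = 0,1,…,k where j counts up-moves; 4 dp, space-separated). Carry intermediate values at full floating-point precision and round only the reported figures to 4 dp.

params: Δt=0.07044 u=1.11496 d=0.89689 q=0.49289 e^(-rΔt)=0.99564
t_9 payoffs: 72.4381 59.3397 43.0566 22.8145 0.0000 0.0000 0.0000 0.0000 0.0000 0.0000
t_8: node(8,0) S=60.0651 payoff=66.2449 vs cont=65.6944 → 66.2449 [stop]  node(8,1) S=74.6693 payoff=51.6407 vs cont=51.0903 → 51.6407 [stop]  node(8,2) S=92.8243 payoff=33.4857 vs cont=32.9353 → 33.4857 [stop]  node(8,3) S=115.3934 payoff=10.9166 vs cont=11.5190 → 11.5190 [wait]  node(8,4) S=143.4500 payoff=0.0000 vs cont=0.0000 → 0.0000 [wait]  node(8,5) S=178.3282 payoff=0.0000 vs cont=0.0000 → 0.0000 [wait]  node(8,6) S=221.6867 payoff=0.0000 vs cont=0.0000 → 0.0000 [wait]  node(8,7) S=275.5873 payoff=0.0000 vs cont=0.0000 → 0.0000 [wait]  node(8,8) S=342.5931 payoff=0.0000 vs cont=0.0000 → 0.0000 [wait]  ⇒ S*(8)=92.8243
t_7: node(7,0) S=66.9703 payoff=59.3397 vs cont=58.7892 → 59.3397 [stop]  node(7,1) S=83.2534 payoff=43.0566 vs cont=42.5062 → 43.0566 [stop]  node(7,2) S=103.4955 payoff=22.8145 vs cont=22.5597 → 22.8145 [stop]  node(7,3) S=128.6592 payoff=0.0000 vs cont=5.8159 → 5.8159 [wait]  node(7,4) S=159.9412 payoff=0.0000 vs cont=0.0000 → 0.0000 [wait]  node(7,5) S=198.8291 payoff=0.0000 vs cont=0.0000 → 0.0000 [wait]  node(7,6) S=247.1721 payoff=0.0000 vs cont=0.0000 → 0.0000 [wait]  node(7,7) S=307.2691 payoff=0.0000 vs cont=0.0000 → 0.0000 [wait]  ⇒ S*(7)=103.4955
t_6: node(6,0) S=74.6693 payoff=51.6407 vs cont=51.0903 → 51.6407 [stop]  node(6,1) S=92.8243 payoff=33.4857 vs cont=32.9353 → 33.4857 [stop]  node(6,2) S=115.3934 payoff=10.9166 vs cont=14.3731 → 14.3731 [wait]  node(6,3) S=143.4500 payoff=0.0000 vs cont=2.9364 → 2.9364 [wait]  node(6,4) S=178.3282 payoff=0.0000 vs cont=0.0000 → 0.0000 [wait]  node(6,5) S=221.6867 payoff=0.0000 vs cont=0.0000 → 0.0000 [wait]  node(6,6) S=275.5873 payoff=0.0000 vs cont=0.0000 → 0.0000 [wait]  ⇒ S*(6)=92.8243
t_5: node(5,0) S=83.2534 payoff=43.0566 vs cont=42.5062 → 43.0566 [stop]  node(5,1) S=103.4955 payoff=22.8145 vs cont=23.9604 → 23.9604 [wait]  node(5,2) S=128.6592 payoff=0.0000 vs cont=8.6980 → 8.6980 [wait]  node(5,3) S=159.9412 payoff=0.0000 vs cont=1.4826 → 1.4826 [wait]  node(5,4) S=198.8291 payoff=0.0000 vs cont=0.0000 → 0.0000 [wait]  node(5,5) S=247.1721 payoff=0.0000 vs cont=0.0000 → 0.0000 [wait]  ⇒ S*(5)=83.2534
t_4: node(4,0) S=92.8243 payoff=33.4857 vs cont=33.4976 → 33.4976 [wait]  node(4,1) S=115.3934 payoff=10.9166 vs cont=16.3660 → 16.3660 [wait]  node(4,2) S=143.4500 payoff=0.0000 vs cont=5.1191 → 5.1191 [wait]  node(4,3) S=178.3282 payoff=0.0000 vs cont=0.7486 → 0.7486 [wait]  node(4,4) S=221.6867 payoff=0.0000 vs cont=0.0000 → 0.0000 [wait]  ⇒ S*(4)=-
t_3: node(3,0) S=103.4955 payoff=22.8145 vs cont=24.9443 → 24.9443 [wait]  node(3,1) S=128.6592 payoff=0.0000 vs cont=10.7753 → 10.7753 [wait]  node(3,2) S=159.9412 payoff=0.0000 vs cont=2.9520 → 2.9520 [wait]  node(3,3) S=198.8291 payoff=0.0000 vs cont=0.3779 → 0.3779 [wait]  ⇒ S*(3)=-
t_2: node(2,0) S=115.3934 payoff=10.9166 vs cont=17.8822 → 17.8822 [wait]  node(2,1) S=143.4500 payoff=0.0000 vs cont=6.8891 → 6.8891 [wait]  node(2,2) S=178.3282 payoff=0.0000 vs cont=1.6759 → 1.6759 [wait]  ⇒ S*(2)=-
t_1: node(1,0) S=128.6592 payoff=0.0000 vs cont=12.4095 → 12.4095 [wait]  node(1,1) S=159.9412 payoff=0.0000 vs cont=4.3007 → 4.3007 [wait]  ⇒ S*(1)=-
t_0: node(0,0) S=143.4500 payoff=0.0000 vs cont=8.3760 → 8.3760 [wait]  ⇒ S*(0)=-

price = 8.3760
boundary = - - - - - 83.2534 92.8243 103.4955 92.8243
tree:
8.3760
12.4095 4.3007
17.8822 6.8891 1.6759
24.9443 10.7753 2.9520 0.3779
33.4976 16.3660 5.1191 0.7486 0.0000
43.0566 23.9604 8.6980 1.4826 0.0000 0.0000
51.6407 33.4857 14.3731 2.9364 0.0000 0.0000 0.0000
59.3397 43.0566 22.8145 5.8159 0.0000 0.0000 0.0000 0.0000
66.2449 51.6407 33.4857 11.5190 0.0000 0.0000 0.0000 0.0000 0.0000
72.4381 59.3397 43.0566 22.8145 0.0000 0.0000 0.0000 0.0000 0.0000 0.0000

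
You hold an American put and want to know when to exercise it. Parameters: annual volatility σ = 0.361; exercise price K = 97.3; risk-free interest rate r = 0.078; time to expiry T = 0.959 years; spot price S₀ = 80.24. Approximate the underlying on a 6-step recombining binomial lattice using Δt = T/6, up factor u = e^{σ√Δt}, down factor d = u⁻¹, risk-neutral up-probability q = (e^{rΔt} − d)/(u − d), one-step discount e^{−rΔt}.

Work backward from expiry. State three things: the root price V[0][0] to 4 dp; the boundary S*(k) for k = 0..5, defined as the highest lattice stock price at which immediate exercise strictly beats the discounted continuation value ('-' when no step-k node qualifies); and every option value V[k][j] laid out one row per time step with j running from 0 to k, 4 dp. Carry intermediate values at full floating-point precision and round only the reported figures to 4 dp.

price = 19.6985
boundary = - 69.4563 60.1218 69.4563 60.1218 69.4563
tree:
19.6985
27.8437 12.2745
37.1782 18.8799 6.1625
45.2582 27.8437 10.6406 1.9656
52.2522 37.1782 17.7079 4.0395 0.0000
58.3064 45.2582 27.8437 8.3015 0.0000 0.0000
63.5469 52.2522 37.1782 17.0600 0.0000 0.0000 0.0000

params: Δt=0.15983 u=1.15526 d=0.86561 q=0.50729 e^(-rΔt)=0.98761
t_6 payoffs: 63.5469 52.2522 37.1782 17.0600 0.0000 0.0000 0.0000
t_5: node(5,0) S=38.9936 payoff=58.3064 vs cont=57.1009 → 58.3064 [stop]  node(5,1) S=52.0418 payoff=45.2582 vs cont=44.0527 → 45.2582 [stop]  node(5,2) S=69.4563 payoff=27.8437 vs cont=26.6382 → 27.8437 [stop]  node(5,3) S=92.6980 payoff=4.6020 vs cont=8.3015 → 8.3015 [wait]  node(5,4) S=123.7170 payoff=0.0000 vs cont=0.0000 → 0.0000 [wait]  node(5,5) S=165.1156 payoff=0.0000 vs cont=0.0000 → 0.0000 [wait]  ⇒ S*(5)=69.4563
t_4: node(4,0) S=45.0478 payoff=52.2522 vs cont=51.0467 → 52.2522 [stop]  node(4,1) S=60.1218 payoff=37.1782 vs cont=35.9727 → 37.1782 [stop]  node(4,2) S=80.2400 payoff=17.0600 vs cont=17.7079 → 17.7079 [wait]  node(4,3) S=107.0902 payoff=0.0000 vs cont=4.0395 → 4.0395 [wait]  node(4,4) S=142.9252 payoff=0.0000 vs cont=0.0000 → 0.0000 [wait]  ⇒ S*(4)=60.1218
t_3: node(3,0) S=52.0418 payoff=45.2582 vs cont=44.0527 → 45.2582 [stop]  node(3,1) S=69.4563 payoff=27.8437 vs cont=26.9628 → 27.8437 [stop]  node(3,2) S=92.6980 payoff=4.6020 vs cont=10.6406 → 10.6406 [wait]  node(3,3) S=123.7170 payoff=0.0000 vs cont=1.9656 → 1.9656 [wait]  ⇒ S*(3)=69.4563
t_2: node(2,0) S=60.1218 payoff=37.1782 vs cont=35.9727 → 37.1782 [stop]  node(2,1) S=80.2400 payoff=17.0600 vs cont=18.8799 → 18.8799 [wait]  node(2,2) S=107.0902 payoff=0.0000 vs cont=6.1625 → 6.1625 [wait]  ⇒ S*(2)=60.1218
t_1: node(1,0) S=69.4563 payoff=27.8437 vs cont=27.5500 → 27.8437 [stop]  node(1,1) S=92.6980 payoff=4.6020 vs cont=12.2745 → 12.2745 [wait]  ⇒ S*(1)=69.4563
t_0: node(0,0) S=80.2400 payoff=17.0600 vs cont=19.6985 → 19.6985 [wait]  ⇒ S*(0)=-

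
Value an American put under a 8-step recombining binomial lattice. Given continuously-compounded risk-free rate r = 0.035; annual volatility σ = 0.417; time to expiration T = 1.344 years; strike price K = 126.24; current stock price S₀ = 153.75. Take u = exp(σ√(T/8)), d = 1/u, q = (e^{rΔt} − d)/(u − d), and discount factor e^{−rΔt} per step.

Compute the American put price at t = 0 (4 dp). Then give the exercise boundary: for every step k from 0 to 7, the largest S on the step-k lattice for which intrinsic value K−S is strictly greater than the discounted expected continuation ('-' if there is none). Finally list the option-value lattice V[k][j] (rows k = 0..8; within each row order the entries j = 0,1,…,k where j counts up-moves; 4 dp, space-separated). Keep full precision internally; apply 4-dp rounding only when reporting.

params: Δt=0.16800 u=1.18639 d=0.84289 q=0.47454 e^(-rΔt)=0.99414
t_8 payoffs: 87.0675 71.1034 48.6335 17.0063 0.0000 0.0000 0.0000 0.0000 0.0000
t_7: node(7,0) S=46.4740 payoff=79.7660 vs cont=79.0258 → 79.7660 [stop]  node(7,1) S=65.4137 payoff=60.8263 vs cont=60.0862 → 60.8263 [stop]  node(7,2) S=92.0720 payoff=34.1680 vs cont=33.4279 → 34.1680 [stop]  node(7,3) S=129.5943 payoff=0.0000 vs cont=8.8837 → 8.8837 [wait]  node(7,4) S=182.4082 payoff=0.0000 vs cont=0.0000 → 0.0000 [wait]  node(7,5) S=256.7455 payoff=0.0000 vs cont=0.0000 → 0.0000 [wait]  node(7,6) S=361.3777 payoff=0.0000 vs cont=0.0000 → 0.0000 [wait]  node(7,7) S=508.6509 payoff=0.0000 vs cont=0.0000 → 0.0000 [wait]  ⇒ S*(7)=92.0720
t_6: node(6,0) S=55.1366 payoff=71.1034 vs cont=70.3633 → 71.1034 [stop]  node(6,1) S=77.6065 payoff=48.6335 vs cont=47.8934 → 48.6335 [stop]  node(6,2) S=109.2337 payoff=17.0063 vs cont=22.0396 → 22.0396 [wait]  node(6,3) S=153.7500 payoff=0.0000 vs cont=4.6406 → 4.6406 [wait]  node(6,4) S=216.4081 payoff=0.0000 vs cont=0.0000 → 0.0000 [wait]  node(6,5) S=304.6015 payoff=0.0000 vs cont=0.0000 → 0.0000 [wait]  node(6,6) S=428.7366 payoff=0.0000 vs cont=0.0000 → 0.0000 [wait]  ⇒ S*(6)=77.6065
t_5: node(5,0) S=65.4137 payoff=60.8263 vs cont=60.0862 → 60.8263 [stop]  node(5,1) S=92.0720 payoff=34.1680 vs cont=35.8024 → 35.8024 [wait]  node(5,2) S=129.5943 payoff=0.0000 vs cont=13.7023 → 13.7023 [wait]  node(5,3) S=182.4082 payoff=0.0000 vs cont=2.4242 → 2.4242 [wait]  node(5,4) S=256.7455 payoff=0.0000 vs cont=0.0000 → 0.0000 [wait]  node(5,5) S=361.3777 payoff=0.0000 vs cont=0.0000 → 0.0000 [wait]  ⇒ S*(5)=65.4137
t_4: node(4,0) S=77.6065 payoff=48.6335 vs cont=48.6644 → 48.6644 [wait]  node(4,1) S=109.2337 payoff=17.0063 vs cont=25.1665 → 25.1665 [wait]  node(4,2) S=153.7500 payoff=0.0000 vs cont=8.3014 → 8.3014 [wait]  node(4,3) S=216.4081 payoff=0.0000 vs cont=1.2663 → 1.2663 [wait]  node(4,4) S=304.6015 payoff=0.0000 vs cont=0.0000 → 0.0000 [wait]  ⇒ S*(4)=-
t_3: node(3,0) S=92.0720 payoff=34.1680 vs cont=37.2938 → 37.2938 [wait]  node(3,1) S=129.5943 payoff=0.0000 vs cont=17.0627 → 17.0627 [wait]  node(3,2) S=182.4082 payoff=0.0000 vs cont=4.9339 → 4.9339 [wait]  node(3,3) S=256.7455 payoff=0.0000 vs cont=0.6615 → 0.6615 [wait]  ⇒ S*(3)=-
t_2: node(2,0) S=109.2337 payoff=17.0063 vs cont=27.5309 → 27.5309 [wait]  node(2,1) S=153.7500 payoff=0.0000 vs cont=11.2408 → 11.2408 [wait]  node(2,2) S=216.4081 payoff=0.0000 vs cont=2.8894 → 2.8894 [wait]  ⇒ S*(2)=-
t_1: node(1,0) S=129.5943 payoff=0.0000 vs cont=19.6845 → 19.6845 [wait]  node(1,1) S=182.4082 payoff=0.0000 vs cont=7.2350 → 7.2350 [wait]  ⇒ S*(1)=-
t_0: node(0,0) S=153.7500 payoff=0.0000 vs cont=13.6959 → 13.6959 [wait]  ⇒ S*(0)=-

price = 13.6959
boundary = - - - - - 65.4137 77.6065 92.0720
tree:
13.6959
19.6845 7.2350
27.5309 11.2408 2.8894
37.2938 17.0627 4.9339 0.6615
48.6644 25.1665 8.3014 1.2663 0.0000
60.8263 35.8024 13.7023 2.4242 0.0000 0.0000
71.1034 48.6335 22.0396 4.6406 0.0000 0.0000 0.0000
79.7660 60.8263 34.1680 8.8837 0.0000 0.0000 0.0000 0.0000
87.0675 71.1034 48.6335 17.0063 0.0000 0.0000 0.0000 0.0000 0.0000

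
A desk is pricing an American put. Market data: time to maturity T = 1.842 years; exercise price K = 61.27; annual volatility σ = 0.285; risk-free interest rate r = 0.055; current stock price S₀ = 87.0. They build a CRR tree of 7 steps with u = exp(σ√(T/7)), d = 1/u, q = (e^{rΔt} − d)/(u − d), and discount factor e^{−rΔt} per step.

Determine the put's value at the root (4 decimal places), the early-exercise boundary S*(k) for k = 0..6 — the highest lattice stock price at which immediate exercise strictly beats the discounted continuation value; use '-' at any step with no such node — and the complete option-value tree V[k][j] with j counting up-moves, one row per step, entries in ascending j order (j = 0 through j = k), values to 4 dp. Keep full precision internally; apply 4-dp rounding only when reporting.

Δt=0.26314, u=1.15743, d=0.86399, q=0.51320, disc=e^(-rΔt)=0.98563
k=7 terminal: V=max(K-S,0) → 30.0042 19.3853 5.1600 0.0000 0.0000 0.0000 0.0000 0.0000
k=6: j=0 S=36.1878 intr=25.0822 cont=24.2018 V=25.0822[EX]; j=1 S=48.4783 intr=12.7917 cont=11.9113 V=12.7917[EX]; j=2 S=64.9432 intr=0.0000 cont=2.4758 V=2.4758[hold]; j=3 S=87.0000 intr=0.0000 cont=0.0000 V=0.0000[hold]; j=4 S=116.5480 intr=0.0000 cont=0.0000 V=0.0000[hold]; j=5 S=156.1316 intr=0.0000 cont=0.0000 V=0.0000[hold]; j=6 S=209.1590 intr=0.0000 cont=0.0000 V=0.0000[hold]  S*(6)=48.4783
k=5: j=0 S=41.8847 intr=19.3853 cont=18.5050 V=19.3853[EX]; j=1 S=56.1100 intr=5.1600 cont=7.3899 V=7.3899[hold]; j=2 S=75.1669 intr=0.0000 cont=1.1879 V=1.1879[hold]; j=3 S=100.6960 intr=0.0000 cont=0.0000 V=0.0000[hold]; j=4 S=134.8956 intr=0.0000 cont=0.0000 V=0.0000[hold]; j=5 S=180.7106 intr=0.0000 cont=0.0000 V=0.0000[hold]  S*(5)=41.8847
k=4: j=0 S=48.4783 intr=12.7917 cont=13.0392 V=13.0392[hold]; j=1 S=64.9432 intr=0.0000 cont=4.1466 V=4.1466[hold]; j=2 S=87.0000 intr=0.0000 cont=0.5700 V=0.5700[hold]; j=3 S=116.5480 intr=0.0000 cont=0.0000 V=0.0000[hold]; j=4 S=156.1316 intr=0.0000 cont=0.0000 V=0.0000[hold]  S*(4)=-
k=3: j=0 S=56.1100 intr=5.1600 cont=8.3538 V=8.3538[hold]; j=1 S=75.1669 intr=0.0000 cont=2.2779 V=2.2779[hold]; j=2 S=100.6960 intr=0.0000 cont=0.2735 V=0.2735[hold]; j=3 S=134.8956 intr=0.0000 cont=0.0000 V=0.0000[hold]  S*(3)=-
k=2: j=0 S=64.9432 intr=0.0000 cont=5.1604 V=5.1604[hold]; j=1 S=87.0000 intr=0.0000 cont=1.2313 V=1.2313[hold]; j=2 S=116.5480 intr=0.0000 cont=0.1312 V=0.1312[hold]  S*(2)=-
k=1: j=0 S=75.1669 intr=0.0000 cont=3.0988 V=3.0988[hold]; j=1 S=100.6960 intr=0.0000 cont=0.6572 V=0.6572[hold]  S*(1)=-
k=0: j=0 S=87.0000 intr=0.0000 cont=1.8193 V=1.8193[hold]  S*(0)=-

price = 1.8193
boundary = - - - - - 41.8847 48.4783
tree:
1.8193
3.0988 0.6572
5.1604 1.2313 0.1312
8.3538 2.2779 0.2735 0.0000
13.0392 4.1466 0.5700 0.0000 0.0000
19.3853 7.3899 1.1879 0.0000 0.0000 0.0000
25.0822 12.7917 2.4758 0.0000 0.0000 0.0000 0.0000
30.0042 19.3853 5.1600 0.0000 0.0000 0.0000 0.0000 0.0000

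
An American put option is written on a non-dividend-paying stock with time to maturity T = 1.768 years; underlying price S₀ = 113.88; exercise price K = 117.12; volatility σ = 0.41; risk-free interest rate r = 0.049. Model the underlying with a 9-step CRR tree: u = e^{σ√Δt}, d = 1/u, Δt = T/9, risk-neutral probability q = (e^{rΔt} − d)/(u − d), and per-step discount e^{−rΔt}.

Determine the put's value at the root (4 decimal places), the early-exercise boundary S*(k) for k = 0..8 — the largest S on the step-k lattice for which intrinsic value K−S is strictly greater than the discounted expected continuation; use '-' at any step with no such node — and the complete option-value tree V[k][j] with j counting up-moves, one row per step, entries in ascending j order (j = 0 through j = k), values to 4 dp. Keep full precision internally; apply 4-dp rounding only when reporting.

price = 22.4287
boundary = - - - 66.0217 55.0512 66.0217 55.0512 66.0217 79.1785
tree:
22.4287
30.3875 14.2975
40.0191 20.6126 7.7754
51.0983 28.8768 12.1156 3.2517
62.0688 39.1386 18.3919 5.5914 0.7941
71.2164 51.0983 27.0293 9.4478 1.5454 0.0000
78.8440 62.0688 38.1355 15.5968 3.0073 0.0000 0.0000
85.2042 71.2164 51.0983 24.9243 5.8524 0.0000 0.0000 0.0000
90.5075 78.8440 62.0688 37.9415 11.3888 0.0000 0.0000 0.0000 0.0000
94.9296 85.2042 71.2164 51.0983 22.1629 0.0000 0.0000 0.0000 0.0000 0.0000

params: Δt=0.19644 u=1.19928 d=0.83383 q=0.48116 e^(-rΔt)=0.99042
t_9 payoffs: 94.9296 85.2042 71.2164 51.0983 22.1629 0.0000 0.0000 0.0000 0.0000 0.0000
t_8: node(8,0) S=26.6125 payoff=90.5075 vs cont=89.3855 → 90.5075 [stop]  node(8,1) S=38.2760 payoff=78.8440 vs cont=77.7220 → 78.8440 [stop]  node(8,2) S=55.0512 payoff=62.0688 vs cont=60.9468 → 62.0688 [stop]  node(8,3) S=79.1785 payoff=37.9415 vs cont=36.8196 → 37.9415 [stop]  node(8,4) S=113.8800 payoff=3.2400 vs cont=11.3888 → 11.3888 [wait]  node(8,5) S=163.7902 payoff=0.0000 vs cont=0.0000 → 0.0000 [wait]  node(8,6) S=235.5744 payoff=0.0000 vs cont=0.0000 → 0.0000 [wait]  node(8,7) S=338.8196 payoff=0.0000 vs cont=0.0000 → 0.0000 [wait]  node(8,8) S=487.3140 payoff=0.0000 vs cont=0.0000 → 0.0000 [wait]  ⇒ S*(8)=79.1785
t_7: node(7,0) S=31.9158 payoff=85.2042 vs cont=84.0822 → 85.2042 [stop]  node(7,1) S=45.9036 payoff=71.2164 vs cont=70.0945 → 71.2164 [stop]  node(7,2) S=66.0217 payoff=51.0983 vs cont=49.9763 → 51.0983 [stop]  node(7,3) S=94.9571 payoff=22.1629 vs cont=24.9243 → 24.9243 [wait]  node(7,4) S=136.5739 payoff=0.0000 vs cont=5.8524 → 5.8524 [wait]  node(7,5) S=196.4301 payoff=0.0000 vs cont=0.0000 → 0.0000 [wait]  node(7,6) S=282.5194 payoff=0.0000 vs cont=0.0000 → 0.0000 [wait]  node(7,7) S=406.3392 payoff=0.0000 vs cont=0.0000 → 0.0000 [wait]  ⇒ S*(7)=66.0217
t_6: node(6,0) S=38.2760 payoff=78.8440 vs cont=77.7220 → 78.8440 [stop]  node(6,1) S=55.0512 payoff=62.0688 vs cont=60.9468 → 62.0688 [stop]  node(6,2) S=79.1785 payoff=37.9415 vs cont=38.1355 → 38.1355 [wait]  node(6,3) S=113.8800 payoff=3.2400 vs cont=15.5968 → 15.5968 [wait]  node(6,4) S=163.7902 payoff=0.0000 vs cont=3.0073 → 3.0073 [wait]  node(6,5) S=235.5744 payoff=0.0000 vs cont=0.0000 → 0.0000 [wait]  node(6,6) S=338.8196 payoff=0.0000 vs cont=0.0000 → 0.0000 [wait]  ⇒ S*(6)=55.0512
t_5: node(5,0) S=45.9036 payoff=71.2164 vs cont=70.0945 → 71.2164 [stop]  node(5,1) S=66.0217 payoff=51.0983 vs cont=50.0687 → 51.0983 [stop]  node(5,2) S=94.9571 payoff=22.1629 vs cont=27.0293 → 27.0293 [wait]  node(5,3) S=136.5739 payoff=0.0000 vs cont=9.4478 → 9.4478 [wait]  node(5,4) S=196.4301 payoff=0.0000 vs cont=1.5454 → 1.5454 [wait]  node(5,5) S=282.5194 payoff=0.0000 vs cont=0.0000 → 0.0000 [wait]  ⇒ S*(5)=66.0217
t_4: node(4,0) S=55.0512 payoff=62.0688 vs cont=60.9468 → 62.0688 [stop]  node(4,1) S=79.1785 payoff=37.9415 vs cont=39.1386 → 39.1386 [wait]  node(4,2) S=113.8800 payoff=3.2400 vs cont=18.3919 → 18.3919 [wait]  node(4,3) S=163.7902 payoff=0.0000 vs cont=5.5914 → 5.5914 [wait]  node(4,4) S=235.5744 payoff=0.0000 vs cont=0.7941 → 0.7941 [wait]  ⇒ S*(4)=55.0512
t_3: node(3,0) S=66.0217 payoff=51.0983 vs cont=50.5468 → 51.0983 [stop]  node(3,1) S=94.9571 payoff=22.1629 vs cont=28.8768 → 28.8768 [wait]  node(3,2) S=136.5739 payoff=0.0000 vs cont=12.1156 → 12.1156 [wait]  node(3,3) S=196.4301 payoff=0.0000 vs cont=3.2517 → 3.2517 [wait]  ⇒ S*(3)=66.0217
t_2: node(2,0) S=79.1785 payoff=37.9415 vs cont=40.0191 → 40.0191 [wait]  node(2,1) S=113.8800 payoff=3.2400 vs cont=20.6126 → 20.6126 [wait]  node(2,2) S=163.7902 payoff=0.0000 vs cont=7.7754 → 7.7754 [wait]  ⇒ S*(2)=-
t_1: node(1,0) S=94.9571 payoff=22.1629 vs cont=30.3875 → 30.3875 [wait]  node(1,1) S=136.5739 payoff=0.0000 vs cont=14.2975 → 14.2975 [wait]  ⇒ S*(1)=-
t_0: node(0,0) S=113.8800 payoff=3.2400 vs cont=22.4287 → 22.4287 [wait]  ⇒ S*(0)=-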